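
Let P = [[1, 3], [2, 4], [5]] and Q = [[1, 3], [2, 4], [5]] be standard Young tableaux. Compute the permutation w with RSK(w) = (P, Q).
2 1 5 4 3

Reverse the RSK construction: for i from n down to 1, find the cell of Q containing i, remove the entry at that cell from P, and reverse-bump it up through P; the value ejected from row 1 is w(i).

Step i=5: Q has 5 at row 3, column 1; remove 5 from row 3 of P and reverse-bump: 5 enters row 2 and ejects 4; 4 enters row 1 and ejects 3. So w(5) = 3. P is now [[1, 4], [2, 5]].
Step i=4: Q has 4 at row 2, column 2; remove 5 from row 2 of P and reverse-bump: 5 enters row 1 and ejects 4. So w(4) = 4. P is now [[1, 5], [2]].
Step i=3: Q has 3 at row 1, column 2; remove that cell from P, ejecting 5. So w(3) = 5. P is now [[1], [2]].
Step i=2: Q has 2 at row 2, column 1; remove 2 from row 2 of P and reverse-bump: 2 enters row 1 and ejects 1. So w(2) = 1. P is now [[2]].
Step i=1: Q has 1 at row 1, column 1; remove that cell from P, ejecting 2. So w(1) = 2. P is now [].

So w = 2 1 5 4 3.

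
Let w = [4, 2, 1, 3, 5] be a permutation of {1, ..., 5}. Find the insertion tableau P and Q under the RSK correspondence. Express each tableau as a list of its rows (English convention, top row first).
P = [[1, 3, 5], [2], [4]], Q = [[1, 4, 5], [2], [3]]

Insert each entry of the permutation into P by Schensted row insertion, recording in Q the position of each new cell.

Insert 4: appended to row 1. P = [[4]], Q = [[1]].
Insert 2: 2 bumps 4 from row 1; 4 starts row 2. P = [[2], [4]], Q = [[1], [2]].
Insert 1: 1 bumps 2 from row 1; 2 bumps 4 from row 2; 4 starts row 3. P = [[1], [2], [4]], Q = [[1], [2], [3]].
Insert 3: appended to row 1. P = [[1, 3], [2], [4]], Q = [[1, 4], [2], [3]].
Insert 5: appended to row 1. P = [[1, 3, 5], [2], [4]], Q = [[1, 4, 5], [2], [3]].

So P = [[1, 3, 5], [2], [4]], Q = [[1, 4, 5], [2], [3]].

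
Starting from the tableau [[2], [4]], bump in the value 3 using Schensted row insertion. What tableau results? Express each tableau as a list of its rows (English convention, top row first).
3 is larger than every entry of row 1, so it is appended to row 1. The new tableau is [[2, 3], [4]].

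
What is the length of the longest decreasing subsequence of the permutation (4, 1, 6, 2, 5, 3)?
3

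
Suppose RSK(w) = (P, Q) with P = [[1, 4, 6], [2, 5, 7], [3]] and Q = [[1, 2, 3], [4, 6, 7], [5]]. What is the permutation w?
3 5 7 2 1 4 6

Reverse RSK: for i = n, n-1, ..., 1, locate i in Q, remove the corresponding corner cell from P, and reverse-bump its entry up through P; the value ejected from row 1 is w(i).

So w = 3 5 7 2 1 4 6.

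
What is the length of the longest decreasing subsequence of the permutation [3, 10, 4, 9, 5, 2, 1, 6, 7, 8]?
5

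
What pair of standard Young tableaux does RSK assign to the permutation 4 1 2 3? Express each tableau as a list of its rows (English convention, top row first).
Insert each entry of the permutation into P by Schensted row insertion, recording in Q the position of each new cell.

Insert 4: appended to row 1. P = [[4]].
Insert 1: 1 bumps 4 from row 1; 4 starts row 2. P = [[1], [4]].
Insert 2: appended to row 1. P = [[1, 2], [4]].
Insert 3: appended to row 1. P = [[1, 2, 3], [4]].

So P = [[1, 2, 3], [4]], Q = [[1, 3, 4], [2]].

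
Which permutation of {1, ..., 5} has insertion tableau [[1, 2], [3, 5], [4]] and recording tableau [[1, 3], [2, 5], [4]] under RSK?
Reverse the RSK construction: for i from n down to 1, find the cell of Q containing i, remove the entry at that cell from P, and reverse-bump it up through P; the value ejected from row 1 is w(i).

Step i=5: Q has 5 at row 2, column 2; remove 5 from row 2 of P and reverse-bump: 5 enters row 1 and ejects 2. So w(5) = 2. P is now [[1, 5], [3], [4]].
Step i=4: Q has 4 at row 3, column 1; remove 4 from row 3 of P and reverse-bump: 4 enters row 2 and ejects 3; 3 enters row 1 and ejects 1. So w(4) = 1. P is now [[3, 5], [4]].
Step i=3: Q has 3 at row 1, column 2; remove that cell from P, ejecting 5. So w(3) = 5. P is now [[3], [4]].
Step i=2: Q has 2 at row 2, column 1; remove 4 from row 2 of P and reverse-bump: 4 enters row 1 and ejects 3. So w(2) = 3. P is now [[4]].
Step i=1: Q has 1 at row 1, column 1; remove that cell from P, ejecting 4. So w(1) = 4. P is now [].

So w = 4 3 5 1 2.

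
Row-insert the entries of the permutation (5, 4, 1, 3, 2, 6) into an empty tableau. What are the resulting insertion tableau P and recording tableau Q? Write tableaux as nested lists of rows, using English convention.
Insert each entry of the permutation into P by Schensted row insertion, recording in Q the position of each new cell.

Insert 5: appended to row 1. P = [[5]], Q = [[1]].
Insert 4: 4 bumps 5 from row 1; 5 starts row 2. P = [[4], [5]], Q = [[1], [2]].
Insert 1: 1 bumps 4 from row 1; 4 bumps 5 from row 2; 5 starts row 3. P = [[1], [4], [5]], Q = [[1], [2], [3]].
Insert 3: appended to row 1. P = [[1, 3], [4], [5]], Q = [[1, 4], [2], [3]].
Insert 2: 2 bumps 3 from row 1; 3 bumps 4 from row 2; 4 bumps 5 from row 3; 5 starts row 4. P = [[1, 2], [3], [4], [5]], Q = [[1, 4], [2], [3], [5]].
Insert 6: appended to row 1. P = [[1, 2, 6], [3], [4], [5]], Q = [[1, 4, 6], [2], [3], [5]].

So P = [[1, 2, 6], [3], [4], [5]], Q = [[1, 4, 6], [2], [3], [5]].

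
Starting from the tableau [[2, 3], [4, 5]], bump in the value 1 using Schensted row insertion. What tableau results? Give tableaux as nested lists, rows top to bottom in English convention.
In row 1, 1 replaces 2 (the leftmost entry greater than 1); 2 is bumped to row 2. In row 2, 2 replaces 4 (the leftmost entry greater than 2); 4 is bumped to row 3. 4 starts a new row 3. The new tableau is [[1, 3], [2, 5], [4]].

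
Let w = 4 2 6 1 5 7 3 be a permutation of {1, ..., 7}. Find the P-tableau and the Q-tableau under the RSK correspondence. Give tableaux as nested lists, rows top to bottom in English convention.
P = [[1, 3, 7], [2, 5], [4, 6]], Q = [[1, 3, 6], [2, 5], [4, 7]]

Insert each entry of the permutation into P by Schensted row insertion, recording in Q the position of each new cell.

Insert 4: appended to row 1. P = [[4]], Q = [[1]].
Insert 2: 2 bumps 4 from row 1; 4 starts row 2. P = [[2], [4]], Q = [[1], [2]].
Insert 6: appended to row 1. P = [[2, 6], [4]], Q = [[1, 3], [2]].
Insert 1: 1 bumps 2 from row 1; 2 bumps 4 from row 2; 4 starts row 3. P = [[1, 6], [2], [4]], Q = [[1, 3], [2], [4]].
Insert 5: 5 bumps 6 from row 1; 6 appends to row 2. P = [[1, 5], [2, 6], [4]], Q = [[1, 3], [2, 5], [4]].
Insert 7: appended to row 1. P = [[1, 5, 7], [2, 6], [4]], Q = [[1, 3, 6], [2, 5], [4]].
Insert 3: 3 bumps 5 from row 1; 5 bumps 6 from row 2; 6 appends to row 3. P = [[1, 3, 7], [2, 5], [4, 6]], Q = [[1, 3, 6], [2, 5], [4, 7]].

So P = [[1, 3, 7], [2, 5], [4, 6]], Q = [[1, 3, 6], [2, 5], [4, 7]].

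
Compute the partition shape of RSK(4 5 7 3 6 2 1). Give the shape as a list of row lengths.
Row-insert each entry into an empty tableau.

After inserting 4: P = [[4]].
After inserting 5: P = [[4, 5]].
After inserting 7: P = [[4, 5, 7]].
After inserting 3: P = [[3, 5, 7], [4]].
After inserting 6: P = [[3, 5, 6], [4, 7]].
After inserting 2: P = [[2, 5, 6], [3, 7], [4]].
After inserting 1: P = [[1, 5, 6], [2, 7], [3], [4]].

The final insertion tableau P = [[1, 5, 6], [2, 7], [3], [4]] has shape [3, 2, 1, 1].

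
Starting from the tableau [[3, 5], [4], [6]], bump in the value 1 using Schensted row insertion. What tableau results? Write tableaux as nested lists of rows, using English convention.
[[1, 5], [3], [4], [6]]

In row 1, 1 replaces 3 (the leftmost entry greater than 1); 3 is bumped to row 2. In row 2, 3 replaces 4 (the leftmost entry greater than 3); 4 is bumped to row 3. In row 3, 4 replaces 6 (the leftmost entry greater than 4); 6 is bumped to row 4. 6 starts a new row 4. The new tableau is [[1, 5], [3], [4], [6]].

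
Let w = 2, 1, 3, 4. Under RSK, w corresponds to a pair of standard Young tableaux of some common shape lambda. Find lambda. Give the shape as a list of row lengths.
[3, 1]

Row-insert each entry into an empty tableau.

After inserting 2: P = [[2]].
After inserting 1: P = [[1], [2]].
After inserting 3: P = [[1, 3], [2]].
After inserting 4: P = [[1, 3, 4], [2]].

The final insertion tableau P = [[1, 3, 4], [2]] has shape [3, 1].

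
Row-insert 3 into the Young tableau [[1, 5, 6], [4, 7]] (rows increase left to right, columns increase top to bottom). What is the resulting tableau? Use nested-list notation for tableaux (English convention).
[[1, 3, 6], [4, 5], [7]]

In row 1, 3 replaces 5 (the leftmost entry greater than 3); 5 is bumped to row 2. In row 2, 5 replaces 7 (the leftmost entry greater than 5); 7 is bumped to row 3. 7 starts a new row 3. The new tableau is [[1, 3, 6], [4, 5], [7]].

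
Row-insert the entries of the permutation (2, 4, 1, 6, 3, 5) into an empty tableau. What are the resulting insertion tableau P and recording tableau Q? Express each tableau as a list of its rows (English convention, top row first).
P = [[1, 3, 5], [2, 4, 6]], Q = [[1, 2, 4], [3, 5, 6]]

Insert each entry of the permutation into P by Schensted row insertion, recording in Q the position of each new cell.

Insert 2: appended to row 1. P = [[2]], Q = [[1]].
Insert 4: appended to row 1. P = [[2, 4]], Q = [[1, 2]].
Insert 1: 1 bumps 2 from row 1; 2 starts row 2. P = [[1, 4], [2]], Q = [[1, 2], [3]].
Insert 6: appended to row 1. P = [[1, 4, 6], [2]], Q = [[1, 2, 4], [3]].
Insert 3: 3 bumps 4 from row 1; 4 appends to row 2. P = [[1, 3, 6], [2, 4]], Q = [[1, 2, 4], [3, 5]].
Insert 5: 5 bumps 6 from row 1; 6 appends to row 2. P = [[1, 3, 5], [2, 4, 6]], Q = [[1, 2, 4], [3, 5, 6]].

So P = [[1, 3, 5], [2, 4, 6]], Q = [[1, 2, 4], [3, 5, 6]].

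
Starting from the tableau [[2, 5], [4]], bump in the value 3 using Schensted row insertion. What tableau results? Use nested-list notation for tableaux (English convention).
In row 1, 3 replaces 5 (the leftmost entry greater than 3); 5 is bumped to row 2. 5 is appended to row 2. The new tableau is [[2, 3], [4, 5]].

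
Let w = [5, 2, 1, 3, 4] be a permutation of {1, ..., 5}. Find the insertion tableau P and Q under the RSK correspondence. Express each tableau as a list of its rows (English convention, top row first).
Insert each entry of the permutation into P by Schensted row insertion, recording in Q the position of each new cell.

Insert 5: appended to row 1. P = [[5]].
Insert 2: 2 bumps 5 from row 1; 5 starts row 2. P = [[2], [5]].
Insert 1: 1 bumps 2 from row 1; 2 bumps 5 from row 2; 5 starts row 3. P = [[1], [2], [5]].
Insert 3: appended to row 1. P = [[1, 3], [2], [5]].
Insert 4: appended to row 1. P = [[1, 3, 4], [2], [5]].

So P = [[1, 3, 4], [2], [5]], Q = [[1, 4, 5], [2], [3]].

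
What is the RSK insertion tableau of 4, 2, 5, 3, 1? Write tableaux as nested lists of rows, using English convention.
P = [[1, 3], [2, 5], [4]]

Insert 4: appended to row 1. P = [[4]].
Insert 2: 2 bumps 4 from row 1; 4 starts row 2. P = [[2], [4]].
Insert 5: appended to row 1. P = [[2, 5], [4]].
Insert 3: 3 bumps 5 from row 1; 5 appends to row 2. P = [[2, 3], [4, 5]].
Insert 1: 1 bumps 2 from row 1; 2 bumps 4 from row 2; 4 starts row 3. P = [[1, 3], [2, 5], [4]].

So P = [[1, 3], [2, 5], [4]].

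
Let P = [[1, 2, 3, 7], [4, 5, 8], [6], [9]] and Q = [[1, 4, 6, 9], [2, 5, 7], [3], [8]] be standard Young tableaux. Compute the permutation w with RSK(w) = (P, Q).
Reverse RSK: for i = n, n-1, ..., 1, locate i in Q, remove the corresponding corner cell from P, and reverse-bump its entry up through P; the value ejected from row 1 is w(i).

So w = 9 4 1 6 2 8 5 3 7.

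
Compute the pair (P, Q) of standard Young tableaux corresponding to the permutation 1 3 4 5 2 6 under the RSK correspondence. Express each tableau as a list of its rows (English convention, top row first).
Insert each entry of the permutation into P by Schensted row insertion, recording in Q the position of each new cell.

Insert 1: appended to row 1. P = [[1]].
Insert 3: appended to row 1. P = [[1, 3]].
Insert 4: appended to row 1. P = [[1, 3, 4]].
Insert 5: appended to row 1. P = [[1, 3, 4, 5]].
Insert 2: 2 bumps 3 from row 1; 3 starts row 2. P = [[1, 2, 4, 5], [3]].
Insert 6: appended to row 1. P = [[1, 2, 4, 5, 6], [3]].

So P = [[1, 2, 4, 5, 6], [3]], Q = [[1, 2, 3, 4, 6], [5]].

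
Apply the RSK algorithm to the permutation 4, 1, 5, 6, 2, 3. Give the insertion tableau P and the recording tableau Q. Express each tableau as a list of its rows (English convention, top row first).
P = [[1, 2, 3], [4, 5, 6]], Q = [[1, 3, 4], [2, 5, 6]]

Insert each entry of the permutation into P by Schensted row insertion, recording in Q the position of each new cell.

Insert 4: appended to row 1. P = [[4]].
Insert 1: 1 bumps 4 from row 1; 4 starts row 2. P = [[1], [4]].
Insert 5: appended to row 1. P = [[1, 5], [4]].
Insert 6: appended to row 1. P = [[1, 5, 6], [4]].
Insert 2: 2 bumps 5 from row 1; 5 appends to row 2. P = [[1, 2, 6], [4, 5]].
Insert 3: 3 bumps 6 from row 1; 6 appends to row 2. P = [[1, 2, 3], [4, 5, 6]].

So P = [[1, 2, 3], [4, 5, 6]], Q = [[1, 3, 4], [2, 5, 6]].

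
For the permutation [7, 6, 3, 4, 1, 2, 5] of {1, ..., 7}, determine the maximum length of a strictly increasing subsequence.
3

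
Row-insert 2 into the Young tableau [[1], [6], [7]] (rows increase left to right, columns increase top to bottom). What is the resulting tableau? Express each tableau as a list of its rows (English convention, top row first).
2 is larger than every entry of row 1, so it is appended to row 1. The new tableau is [[1, 2], [6], [7]].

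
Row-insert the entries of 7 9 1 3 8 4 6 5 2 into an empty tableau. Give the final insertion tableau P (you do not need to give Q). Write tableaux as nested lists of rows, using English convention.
Insert 7: appended to row 1. P = [[7]].
Insert 9: appended to row 1. P = [[7, 9]].
Insert 1: 1 bumps 7 from row 1; 7 starts row 2. P = [[1, 9], [7]].
Insert 3: 3 bumps 9 from row 1; 9 appends to row 2. P = [[1, 3], [7, 9]].
Insert 8: appended to row 1. P = [[1, 3, 8], [7, 9]].
Insert 4: 4 bumps 8 from row 1; 8 bumps 9 from row 2; 9 starts row 3. P = [[1, 3, 4], [7, 8], [9]].
Insert 6: appended to row 1. P = [[1, 3, 4, 6], [7, 8], [9]].
Insert 5: 5 bumps 6 from row 1; 6 bumps 7 from row 2; 7 bumps 9 from row 3; 9 starts row 4. P = [[1, 3, 4, 5], [6, 8], [7], [9]].
Insert 2: 2 bumps 3 from row 1; 3 bumps 6 from row 2; 6 bumps 7 from row 3; 7 bumps 9 from row 4; 9 starts row 5. P = [[1, 2, 4, 5], [3, 8], [6], [7], [9]].

So P = [[1, 2, 4, 5], [3, 8], [6], [7], [9]].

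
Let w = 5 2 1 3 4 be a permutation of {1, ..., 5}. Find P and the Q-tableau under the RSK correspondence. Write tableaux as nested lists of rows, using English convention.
Insert each entry of the permutation into P by Schensted row insertion, recording in Q the position of each new cell.

Insert 5: appended to row 1. P = [[5]].
Insert 2: 2 bumps 5 from row 1; 5 starts row 2. P = [[2], [5]].
Insert 1: 1 bumps 2 from row 1; 2 bumps 5 from row 2; 5 starts row 3. P = [[1], [2], [5]].
Insert 3: appended to row 1. P = [[1, 3], [2], [5]].
Insert 4: appended to row 1. P = [[1, 3, 4], [2], [5]].

So P = [[1, 3, 4], [2], [5]], Q = [[1, 4, 5], [2], [3]].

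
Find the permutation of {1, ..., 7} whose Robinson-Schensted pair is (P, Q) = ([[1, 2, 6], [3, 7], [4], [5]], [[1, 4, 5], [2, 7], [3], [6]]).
Reverse the RSK construction: for i from n down to 1, find the cell of Q containing i, remove the entry at that cell from P, and reverse-bump it up through P; the value ejected from row 1 is w(i).

Step i=7: Q has 7 at row 2, column 2; remove 7 from row 2 of P and reverse-bump: 7 enters row 1 and ejects 6. So w(7) = 6. P is now [[1, 2, 7], [3], [4], [5]].
Step i=6: Q has 6 at row 4, column 1; remove 5 from row 4 of P and reverse-bump: 5 enters row 3 and ejects 4; 4 enters row 2 and ejects 3; 3 enters row 1 and ejects 2. So w(6) = 2. P is now [[1, 3, 7], [4], [5]].
Step i=5: Q has 5 at row 1, column 3; remove that cell from P, ejecting 7. So w(5) = 7. P is now [[1, 3], [4], [5]].
Step i=4: Q has 4 at row 1, column 2; remove that cell from P, ejecting 3. So w(4) = 3. P is now [[1], [4], [5]].
Step i=3: Q has 3 at row 3, column 1; remove 5 from row 3 of P and reverse-bump: 5 enters row 2 and ejects 4; 4 enters row 1 and ejects 1. So w(3) = 1. P is now [[4], [5]].
Step i=2: Q has 2 at row 2, column 1; remove 5 from row 2 of P and reverse-bump: 5 enters row 1 and ejects 4. So w(2) = 4. P is now [[5]].
Step i=1: Q has 1 at row 1, column 1; remove that cell from P, ejecting 5. So w(1) = 5. P is now [].

So w = 5 4 1 3 7 2 6.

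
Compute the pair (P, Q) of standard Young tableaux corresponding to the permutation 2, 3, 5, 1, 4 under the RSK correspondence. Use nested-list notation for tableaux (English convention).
Insert each entry of the permutation into P by Schensted row insertion, recording in Q the position of each new cell.

Insert 2: appended to row 1. P = [[2]].
Insert 3: appended to row 1. P = [[2, 3]].
Insert 5: appended to row 1. P = [[2, 3, 5]].
Insert 1: 1 bumps 2 from row 1; 2 starts row 2. P = [[1, 3, 5], [2]].
Insert 4: 4 bumps 5 from row 1; 5 appends to row 2. P = [[1, 3, 4], [2, 5]].

So P = [[1, 3, 4], [2, 5]], Q = [[1, 2, 3], [4, 5]].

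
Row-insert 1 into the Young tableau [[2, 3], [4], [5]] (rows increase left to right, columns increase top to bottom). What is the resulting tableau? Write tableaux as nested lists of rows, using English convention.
In row 1, 1 replaces 2 (the leftmost entry greater than 1); 2 is bumped to row 2. In row 2, 2 replaces 4 (the leftmost entry greater than 2); 4 is bumped to row 3. In row 3, 4 replaces 5 (the leftmost entry greater than 4); 5 is bumped to row 4. 5 starts a new row 4. The new tableau is [[1, 3], [2], [4], [5]].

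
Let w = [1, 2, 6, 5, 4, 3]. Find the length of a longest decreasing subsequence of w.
4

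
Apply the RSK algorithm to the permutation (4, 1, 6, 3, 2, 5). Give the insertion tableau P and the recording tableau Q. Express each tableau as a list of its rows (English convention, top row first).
Insert each entry of the permutation into P by Schensted row insertion, recording in Q the position of each new cell.

Insert 4: appended to row 1. P = [[4]], Q = [[1]].
Insert 1: 1 bumps 4 from row 1; 4 starts row 2. P = [[1], [4]], Q = [[1], [2]].
Insert 6: appended to row 1. P = [[1, 6], [4]], Q = [[1, 3], [2]].
Insert 3: 3 bumps 6 from row 1; 6 appends to row 2. P = [[1, 3], [4, 6]], Q = [[1, 3], [2, 4]].
Insert 2: 2 bumps 3 from row 1; 3 bumps 4 from row 2; 4 starts row 3. P = [[1, 2], [3, 6], [4]], Q = [[1, 3], [2, 4], [5]].
Insert 5: appended to row 1. P = [[1, 2, 5], [3, 6], [4]], Q = [[1, 3, 6], [2, 4], [5]].

So P = [[1, 2, 5], [3, 6], [4]], Q = [[1, 3, 6], [2, 4], [5]].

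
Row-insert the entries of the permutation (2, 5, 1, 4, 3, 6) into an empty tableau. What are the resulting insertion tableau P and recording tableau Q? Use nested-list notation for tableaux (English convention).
Insert each entry of the permutation into P by Schensted row insertion, recording in Q the position of each new cell.

Insert 2: appended to row 1. P = [[2]].
Insert 5: appended to row 1. P = [[2, 5]].
Insert 1: 1 bumps 2 from row 1; 2 starts row 2. P = [[1, 5], [2]].
Insert 4: 4 bumps 5 from row 1; 5 appends to row 2. P = [[1, 4], [2, 5]].
Insert 3: 3 bumps 4 from row 1; 4 bumps 5 from row 2; 5 starts row 3. P = [[1, 3], [2, 4], [5]].
Insert 6: appended to row 1. P = [[1, 3, 6], [2, 4], [5]].

So P = [[1, 3, 6], [2, 4], [5]], Q = [[1, 2, 6], [3, 4], [5]].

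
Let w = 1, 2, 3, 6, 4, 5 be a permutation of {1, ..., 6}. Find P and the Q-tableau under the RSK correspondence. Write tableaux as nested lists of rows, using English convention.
Insert each entry of the permutation into P by Schensted row insertion, recording in Q the position of each new cell.

Insert 1: appended to row 1. P = [[1]].
Insert 2: appended to row 1. P = [[1, 2]].
Insert 3: appended to row 1. P = [[1, 2, 3]].
Insert 6: appended to row 1. P = [[1, 2, 3, 6]].
Insert 4: 4 bumps 6 from row 1; 6 starts row 2. P = [[1, 2, 3, 4], [6]].
Insert 5: appended to row 1. P = [[1, 2, 3, 4, 5], [6]].

So P = [[1, 2, 3, 4, 5], [6]], Q = [[1, 2, 3, 4, 6], [5]].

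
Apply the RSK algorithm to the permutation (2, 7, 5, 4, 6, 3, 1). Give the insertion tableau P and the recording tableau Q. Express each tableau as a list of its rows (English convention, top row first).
Insert each entry of the permutation into P by Schensted row insertion, recording in Q the position of each new cell.

Insert 2: appended to row 1. P = [[2]].
Insert 7: appended to row 1. P = [[2, 7]].
Insert 5: 5 bumps 7 from row 1; 7 starts row 2. P = [[2, 5], [7]].
Insert 4: 4 bumps 5 from row 1; 5 bumps 7 from row 2; 7 starts row 3. P = [[2, 4], [5], [7]].
Insert 6: appended to row 1. P = [[2, 4, 6], [5], [7]].
Insert 3: 3 bumps 4 from row 1; 4 bumps 5 from row 2; 5 bumps 7 from row 3; 7 starts row 4. P = [[2, 3, 6], [4], [5], [7]].
Insert 1: 1 bumps 2 from row 1; 2 bumps 4 from row 2; 4 bumps 5 from row 3; 5 bumps 7 from row 4; 7 starts row 5. P = [[1, 3, 6], [2], [4], [5], [7]].

So P = [[1, 3, 6], [2], [4], [5], [7]], Q = [[1, 2, 5], [3], [4], [6], [7]].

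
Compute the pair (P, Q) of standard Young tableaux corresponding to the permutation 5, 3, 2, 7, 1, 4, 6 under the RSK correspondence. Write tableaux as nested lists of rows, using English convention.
P = [[1, 4, 6], [2, 7], [3], [5]], Q = [[1, 4, 7], [2, 6], [3], [5]]

Insert each entry of the permutation into P by Schensted row insertion, recording in Q the position of each new cell.

Insert 5: appended to row 1. P = [[5]].
Insert 3: 3 bumps 5 from row 1; 5 starts row 2. P = [[3], [5]].
Insert 2: 2 bumps 3 from row 1; 3 bumps 5 from row 2; 5 starts row 3. P = [[2], [3], [5]].
Insert 7: appended to row 1. P = [[2, 7], [3], [5]].
Insert 1: 1 bumps 2 from row 1; 2 bumps 3 from row 2; 3 bumps 5 from row 3; 5 starts row 4. P = [[1, 7], [2], [3], [5]].
Insert 4: 4 bumps 7 from row 1; 7 appends to row 2. P = [[1, 4], [2, 7], [3], [5]].
Insert 6: appended to row 1. P = [[1, 4, 6], [2, 7], [3], [5]].

So P = [[1, 4, 6], [2, 7], [3], [5]], Q = [[1, 4, 7], [2, 6], [3], [5]].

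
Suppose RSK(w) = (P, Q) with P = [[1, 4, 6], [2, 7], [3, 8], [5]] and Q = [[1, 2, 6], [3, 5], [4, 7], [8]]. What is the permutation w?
Reverse the RSK construction: for i from n down to 1, find the cell of Q containing i, remove the entry at that cell from P, and reverse-bump it up through P; the value ejected from row 1 is w(i).

Step i=8: Q has 8 at row 4, column 1; remove 5 from row 4 of P and reverse-bump: 5 enters row 3 and ejects 3; 3 enters row 2 and ejects 2; 2 enters row 1 and ejects 1. So w(8) = 1. P is now [[2, 4, 6], [3, 7], [5, 8]].
Step i=7: Q has 7 at row 3, column 2; remove 8 from row 3 of P and reverse-bump: 8 enters row 2 and ejects 7; 7 enters row 1 and ejects 6. So w(7) = 6. P is now [[2, 4, 7], [3, 8], [5]].
Step i=6: Q has 6 at row 1, column 3; remove that cell from P, ejecting 7. So w(6) = 7. P is now [[2, 4], [3, 8], [5]].
Step i=5: Q has 5 at row 2, column 2; remove 8 from row 2 of P and reverse-bump: 8 enters row 1 and ejects 4. So w(5) = 4. P is now [[2, 8], [3], [5]].
Step i=4: Q has 4 at row 3, column 1; remove 5 from row 3 of P and reverse-bump: 5 enters row 2 and ejects 3; 3 enters row 1 and ejects 2. So w(4) = 2. P is now [[3, 8], [5]].
Step i=3: Q has 3 at row 2, column 1; remove 5 from row 2 of P and reverse-bump: 5 enters row 1 and ejects 3. So w(3) = 3. P is now [[5, 8]].
Step i=2: Q has 2 at row 1, column 2; remove that cell from P, ejecting 8. So w(2) = 8. P is now [[5]].
Step i=1: Q has 1 at row 1, column 1; remove that cell from P, ejecting 5. So w(1) = 5. P is now [].

So w = 5 8 3 2 4 7 6 1.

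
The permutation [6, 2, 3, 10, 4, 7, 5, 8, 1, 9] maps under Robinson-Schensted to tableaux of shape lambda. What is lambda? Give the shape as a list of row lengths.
[6, 2, 1, 1]

Row-insert each entry into an empty tableau.

After inserting 6: P = [[6]].
After inserting 2: P = [[2], [6]].
After inserting 3: P = [[2, 3], [6]].
After inserting 10: P = [[2, 3, 10], [6]].
After inserting 4: P = [[2, 3, 4], [6, 10]].
After inserting 7: P = [[2, 3, 4, 7], [6, 10]].
After inserting 5: P = [[2, 3, 4, 5], [6, 7], [10]].
After inserting 8: P = [[2, 3, 4, 5, 8], [6, 7], [10]].
After inserting 1: P = [[1, 3, 4, 5, 8], [2, 7], [6], [10]].
After inserting 9: P = [[1, 3, 4, 5, 8, 9], [2, 7], [6], [10]].

The final insertion tableau P = [[1, 3, 4, 5, 8, 9], [2, 7], [6], [10]] has shape [6, 2, 1, 1].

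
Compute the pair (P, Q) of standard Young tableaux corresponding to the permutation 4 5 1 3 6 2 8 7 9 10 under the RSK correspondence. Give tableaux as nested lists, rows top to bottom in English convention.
Insert each entry of the permutation into P by Schensted row insertion, recording in Q the position of each new cell.

After inserting 4: P = [[4]].
After inserting 5: P = [[4, 5]].
After inserting 1: P = [[1, 5], [4]].
After inserting 3: P = [[1, 3], [4, 5]].
After inserting 6: P = [[1, 3, 6], [4, 5]].
After inserting 2: P = [[1, 2, 6], [3, 5], [4]].
After inserting 8: P = [[1, 2, 6, 8], [3, 5], [4]].
After inserting 7: P = [[1, 2, 6, 7], [3, 5, 8], [4]].
After inserting 9: P = [[1, 2, 6, 7, 9], [3, 5, 8], [4]].
After inserting 10: P = [[1, 2, 6, 7, 9, 10], [3, 5, 8], [4]].

So P = [[1, 2, 6, 7, 9, 10], [3, 5, 8], [4]], Q = [[1, 2, 5, 7, 9, 10], [3, 4, 8], [6]].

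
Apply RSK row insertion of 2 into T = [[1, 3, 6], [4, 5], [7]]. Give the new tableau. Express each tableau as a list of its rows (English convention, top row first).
In row 1, 2 replaces 3 (the leftmost entry greater than 2); 3 is bumped to row 2. In row 2, 3 replaces 4 (the leftmost entry greater than 3); 4 is bumped to row 3. In row 3, 4 replaces 7 (the leftmost entry greater than 4); 7 is bumped to row 4. 7 starts a new row 4. The new tableau is [[1, 2, 6], [3, 5], [4], [7]].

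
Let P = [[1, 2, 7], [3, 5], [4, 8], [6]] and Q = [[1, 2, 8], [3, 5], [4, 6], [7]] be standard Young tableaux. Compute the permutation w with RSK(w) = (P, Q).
Reverse the RSK construction: for i from n down to 1, find the cell of Q containing i, remove the entry at that cell from P, and reverse-bump it up through P; the value ejected from row 1 is w(i).

Step i=8: Q has 8 at row 1, column 3; remove that cell from P, ejecting 7. So w(8) = 7. P is now [[1, 2], [3, 5], [4, 8], [6]].
Step i=7: Q has 7 at row 4, column 1; remove 6 from row 4 of P and reverse-bump: 6 enters row 3 and ejects 4; 4 enters row 2 and ejects 3; 3 enters row 1 and ejects 2. So w(7) = 2. P is now [[1, 3], [4, 5], [6, 8]].
Step i=6: Q has 6 at row 3, column 2; remove 8 from row 3 of P and reverse-bump: 8 enters row 2 and ejects 5; 5 enters row 1 and ejects 3. So w(6) = 3. P is now [[1, 5], [4, 8], [6]].
Step i=5: Q has 5 at row 2, column 2; remove 8 from row 2 of P and reverse-bump: 8 enters row 1 and ejects 5. So w(5) = 5. P is now [[1, 8], [4], [6]].
Step i=4: Q has 4 at row 3, column 1; remove 6 from row 3 of P and reverse-bump: 6 enters row 2 and ejects 4; 4 enters row 1 and ejects 1. So w(4) = 1. P is now [[4, 8], [6]].
Step i=3: Q has 3 at row 2, column 1; remove 6 from row 2 of P and reverse-bump: 6 enters row 1 and ejects 4. So w(3) = 4. P is now [[6, 8]].
Step i=2: Q has 2 at row 1, column 2; remove that cell from P, ejecting 8. So w(2) = 8. P is now [[6]].
Step i=1: Q has 1 at row 1, column 1; remove that cell from P, ejecting 6. So w(1) = 6. P is now [].

So w = 6 8 4 1 5 3 2 7.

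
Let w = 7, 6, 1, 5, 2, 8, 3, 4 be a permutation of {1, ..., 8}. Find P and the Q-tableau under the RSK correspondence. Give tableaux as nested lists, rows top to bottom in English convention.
P = [[1, 2, 3, 4], [5, 8], [6], [7]], Q = [[1, 4, 6, 8], [2, 7], [3], [5]]

Insert each entry of the permutation into P by Schensted row insertion, recording in Q the position of each new cell.

After inserting 7: P = [[7]].
After inserting 6: P = [[6], [7]].
After inserting 1: P = [[1], [6], [7]].
After inserting 5: P = [[1, 5], [6], [7]].
After inserting 2: P = [[1, 2], [5], [6], [7]].
After inserting 8: P = [[1, 2, 8], [5], [6], [7]].
After inserting 3: P = [[1, 2, 3], [5, 8], [6], [7]].
After inserting 4: P = [[1, 2, 3, 4], [5, 8], [6], [7]].

So P = [[1, 2, 3, 4], [5, 8], [6], [7]], Q = [[1, 4, 6, 8], [2, 7], [3], [5]].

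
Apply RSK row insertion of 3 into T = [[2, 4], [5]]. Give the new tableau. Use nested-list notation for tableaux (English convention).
In row 1, 3 replaces 4 (the leftmost entry greater than 3); 4 is bumped to row 2. In row 2, 4 replaces 5 (the leftmost entry greater than 4); 5 is bumped to row 3. 5 starts a new row 3. The new tableau is [[2, 3], [4], [5]].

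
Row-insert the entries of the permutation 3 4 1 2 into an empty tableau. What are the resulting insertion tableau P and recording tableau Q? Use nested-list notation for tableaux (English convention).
Insert each entry of the permutation into P by Schensted row insertion, recording in Q the position of each new cell.

Insert 3: appended to row 1. P = [[3]].
Insert 4: appended to row 1. P = [[3, 4]].
Insert 1: 1 bumps 3 from row 1; 3 starts row 2. P = [[1, 4], [3]].
Insert 2: 2 bumps 4 from row 1; 4 appends to row 2. P = [[1, 2], [3, 4]].

So P = [[1, 2], [3, 4]], Q = [[1, 2], [3, 4]].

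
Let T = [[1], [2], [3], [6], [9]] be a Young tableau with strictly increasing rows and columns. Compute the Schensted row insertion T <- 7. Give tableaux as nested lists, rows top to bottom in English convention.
7 is larger than every entry of row 1, so it is appended to row 1. The new tableau is [[1, 7], [2], [3], [6], [9]].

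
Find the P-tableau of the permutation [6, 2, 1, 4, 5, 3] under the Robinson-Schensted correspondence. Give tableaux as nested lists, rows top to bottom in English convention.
Insert 6: appended to row 1. P = [[6]].
Insert 2: 2 bumps 6 from row 1; 6 starts row 2. P = [[2], [6]].
Insert 1: 1 bumps 2 from row 1; 2 bumps 6 from row 2; 6 starts row 3. P = [[1], [2], [6]].
Insert 4: appended to row 1. P = [[1, 4], [2], [6]].
Insert 5: appended to row 1. P = [[1, 4, 5], [2], [6]].
Insert 3: 3 bumps 4 from row 1; 4 appends to row 2. P = [[1, 3, 5], [2, 4], [6]].

So P = [[1, 3, 5], [2, 4], [6]].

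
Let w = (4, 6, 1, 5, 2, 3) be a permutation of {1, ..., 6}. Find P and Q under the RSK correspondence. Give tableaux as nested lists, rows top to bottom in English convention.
P = [[1, 2, 3], [4, 5], [6]], Q = [[1, 2, 6], [3, 4], [5]]

Insert each entry of the permutation into P by Schensted row insertion, recording in Q the position of each new cell.

Insert 4: appended to row 1. P = [[4]], Q = [[1]].
Insert 6: appended to row 1. P = [[4, 6]], Q = [[1, 2]].
Insert 1: 1 bumps 4 from row 1; 4 starts row 2. P = [[1, 6], [4]], Q = [[1, 2], [3]].
Insert 5: 5 bumps 6 from row 1; 6 appends to row 2. P = [[1, 5], [4, 6]], Q = [[1, 2], [3, 4]].
Insert 2: 2 bumps 5 from row 1; 5 bumps 6 from row 2; 6 starts row 3. P = [[1, 2], [4, 5], [6]], Q = [[1, 2], [3, 4], [5]].
Insert 3: appended to row 1. P = [[1, 2, 3], [4, 5], [6]], Q = [[1, 2, 6], [3, 4], [5]].

So P = [[1, 2, 3], [4, 5], [6]], Q = [[1, 2, 6], [3, 4], [5]].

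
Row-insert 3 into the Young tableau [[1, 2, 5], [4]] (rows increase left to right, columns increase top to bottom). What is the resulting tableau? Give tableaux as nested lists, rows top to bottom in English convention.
In row 1, 3 replaces 5 (the leftmost entry greater than 3); 5 is bumped to row 2. 5 is appended to row 2. The new tableau is [[1, 2, 3], [4, 5]].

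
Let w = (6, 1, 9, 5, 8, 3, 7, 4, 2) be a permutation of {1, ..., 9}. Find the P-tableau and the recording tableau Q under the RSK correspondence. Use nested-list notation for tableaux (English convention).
Insert each entry of the permutation into P by Schensted row insertion, recording in Q the position of each new cell.

Insert 6: appended to row 1. P = [[6]].
Insert 1: 1 bumps 6 from row 1; 6 starts row 2. P = [[1], [6]].
Insert 9: appended to row 1. P = [[1, 9], [6]].
Insert 5: 5 bumps 9 from row 1; 9 appends to row 2. P = [[1, 5], [6, 9]].
Insert 8: appended to row 1. P = [[1, 5, 8], [6, 9]].
Insert 3: 3 bumps 5 from row 1; 5 bumps 6 from row 2; 6 starts row 3. P = [[1, 3, 8], [5, 9], [6]].
Insert 7: 7 bumps 8 from row 1; 8 bumps 9 from row 2; 9 appends to row 3. P = [[1, 3, 7], [5, 8], [6, 9]].
Insert 4: 4 bumps 7 from row 1; 7 bumps 8 from row 2; 8 bumps 9 from row 3; 9 starts row 4. P = [[1, 3, 4], [5, 7], [6, 8], [9]].
Insert 2: 2 bumps 3 from row 1; 3 bumps 5 from row 2; 5 bumps 6 from row 3; 6 bumps 9 from row 4; 9 starts row 5. P = [[1, 2, 4], [3, 7], [5, 8], [6], [9]].

So P = [[1, 2, 4], [3, 7], [5, 8], [6], [9]], Q = [[1, 3, 5], [2, 4], [6, 7], [8], [9]].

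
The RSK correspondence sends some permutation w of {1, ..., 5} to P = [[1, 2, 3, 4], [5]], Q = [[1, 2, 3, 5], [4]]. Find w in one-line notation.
Reverse RSK: for i = n, n-1, ..., 1, locate i in Q, remove the corresponding corner cell from P, and reverse-bump its entry up through P; the value ejected from row 1 is w(i).

So w = 1 2 5 3 4.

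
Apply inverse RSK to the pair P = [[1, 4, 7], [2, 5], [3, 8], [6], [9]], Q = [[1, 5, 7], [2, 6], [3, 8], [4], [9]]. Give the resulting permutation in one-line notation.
Reverse the RSK construction: for i from n down to 1, find the cell of Q containing i, remove the entry at that cell from P, and reverse-bump it up through P; the value ejected from row 1 is w(i).

Step i=9: Q has 9 at row 5, column 1; remove 9 from row 5 of P and reverse-bump: 9 enters row 4 and ejects 6; 6 enters row 3 and ejects 3; 3 enters row 2 and ejects 2; 2 enters row 1 and ejects 1. So w(9) = 1. P is now [[2, 4, 7], [3, 5], [6, 8], [9]].
Step i=8: Q has 8 at row 3, column 2; remove 8 from row 3 of P and reverse-bump: 8 enters row 2 and ejects 5; 5 enters row 1 and ejects 4. So w(8) = 4. P is now [[2, 5, 7], [3, 8], [6], [9]].
Step i=7: Q has 7 at row 1, column 3; remove that cell from P, ejecting 7. So w(7) = 7. P is now [[2, 5], [3, 8], [6], [9]].
Step i=6: Q has 6 at row 2, column 2; remove 8 from row 2 of P and reverse-bump: 8 enters row 1 and ejects 5. So w(6) = 5. P is now [[2, 8], [3], [6], [9]].
Step i=5: Q has 5 at row 1, column 2; remove that cell from P, ejecting 8. So w(5) = 8. P is now [[2], [3], [6], [9]].
Step i=4: Q has 4 at row 4, column 1; remove 9 from row 4 of P and reverse-bump: 9 enters row 3 and ejects 6; 6 enters row 2 and ejects 3; 3 enters row 1 and ejects 2. So w(4) = 2. P is now [[3], [6], [9]].
Step i=3: Q has 3 at row 3, column 1; remove 9 from row 3 of P and reverse-bump: 9 enters row 2 and ejects 6; 6 enters row 1 and ejects 3. So w(3) = 3. P is now [[6], [9]].
Step i=2: Q has 2 at row 2, column 1; remove 9 from row 2 of P and reverse-bump: 9 enters row 1 and ejects 6. So w(2) = 6. P is now [[9]].
Step i=1: Q has 1 at row 1, column 1; remove that cell from P, ejecting 9. So w(1) = 9. P is now [].

So w = 9 6 3 2 8 5 7 4 1.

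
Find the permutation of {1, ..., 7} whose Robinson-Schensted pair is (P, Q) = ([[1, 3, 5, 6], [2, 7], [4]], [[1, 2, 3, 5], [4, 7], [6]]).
Reverse the RSK construction: for i from n down to 1, find the cell of Q containing i, remove the entry at that cell from P, and reverse-bump it up through P; the value ejected from row 1 is w(i).

Step i=7: Q has 7 at row 2, column 2; remove 7 from row 2 of P and reverse-bump: 7 enters row 1 and ejects 6. So w(7) = 6. P is now [[1, 3, 5, 7], [2], [4]].
Step i=6: Q has 6 at row 3, column 1; remove 4 from row 3 of P and reverse-bump: 4 enters row 2 and ejects 2; 2 enters row 1 and ejects 1. So w(6) = 1. P is now [[2, 3, 5, 7], [4]].
Step i=5: Q has 5 at row 1, column 4; remove that cell from P, ejecting 7. So w(5) = 7. P is now [[2, 3, 5], [4]].
Step i=4: Q has 4 at row 2, column 1; remove 4 from row 2 of P and reverse-bump: 4 enters row 1 and ejects 3. So w(4) = 3. P is now [[2, 4, 5]].
Step i=3: Q has 3 at row 1, column 3; remove that cell from P, ejecting 5. So w(3) = 5. P is now [[2, 4]].
Step i=2: Q has 2 at row 1, column 2; remove that cell from P, ejecting 4. So w(2) = 4. P is now [[2]].
Step i=1: Q has 1 at row 1, column 1; remove that cell from P, ejecting 2. So w(1) = 2. P is now [].

So w = 2 4 5 3 7 1 6.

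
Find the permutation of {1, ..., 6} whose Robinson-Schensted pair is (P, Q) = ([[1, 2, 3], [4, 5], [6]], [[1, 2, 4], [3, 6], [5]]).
Reverse RSK: for i = n, n-1, ..., 1, locate i in Q, remove the corresponding corner cell from P, and reverse-bump its entry up through P; the value ejected from row 1 is w(i).

So w = 1 6 4 5 2 3.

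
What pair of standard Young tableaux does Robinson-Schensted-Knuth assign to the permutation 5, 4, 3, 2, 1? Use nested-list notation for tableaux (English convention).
P = [[1], [2], [3], [4], [5]], Q = [[1], [2], [3], [4], [5]]

Insert each entry of the permutation into P by Schensted row insertion, recording in Q the position of each new cell.

After inserting 5: P = [[5]].
After inserting 4: P = [[4], [5]].
After inserting 3: P = [[3], [4], [5]].
After inserting 2: P = [[2], [3], [4], [5]].
After inserting 1: P = [[1], [2], [3], [4], [5]].

So P = [[1], [2], [3], [4], [5]], Q = [[1], [2], [3], [4], [5]].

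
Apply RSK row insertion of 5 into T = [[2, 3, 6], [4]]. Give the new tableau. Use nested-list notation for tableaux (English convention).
In row 1, 5 replaces 6 (the leftmost entry greater than 5); 6 is bumped to row 2. 6 is appended to row 2. The new tableau is [[2, 3, 5], [4, 6]].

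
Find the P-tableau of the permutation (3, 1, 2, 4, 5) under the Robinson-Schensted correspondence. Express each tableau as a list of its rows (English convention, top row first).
P = [[1, 2, 4, 5], [3]]

Insert 3: appended to row 1. P = [[3]].
Insert 1: 1 bumps 3 from row 1; 3 starts row 2. P = [[1], [3]].
Insert 2: appended to row 1. P = [[1, 2], [3]].
Insert 4: appended to row 1. P = [[1, 2, 4], [3]].
Insert 5: appended to row 1. P = [[1, 2, 4, 5], [3]].

So P = [[1, 2, 4, 5], [3]].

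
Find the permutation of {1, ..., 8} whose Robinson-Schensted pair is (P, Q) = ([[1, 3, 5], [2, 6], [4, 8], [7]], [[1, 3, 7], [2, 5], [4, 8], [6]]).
Reverse the RSK construction: for i from n down to 1, find the cell of Q containing i, remove the entry at that cell from P, and reverse-bump it up through P; the value ejected from row 1 is w(i).

Step i=8: Q has 8 at row 3, column 2; remove 8 from row 3 of P and reverse-bump: 8 enters row 2 and ejects 6; 6 enters row 1 and ejects 5. So w(8) = 5. P is now [[1, 3, 6], [2, 8], [4], [7]].
Step i=7: Q has 7 at row 1, column 3; remove that cell from P, ejecting 6. So w(7) = 6. P is now [[1, 3], [2, 8], [4], [7]].
Step i=6: Q has 6 at row 4, column 1; remove 7 from row 4 of P and reverse-bump: 7 enters row 3 and ejects 4; 4 enters row 2 and ejects 2; 2 enters row 1 and ejects 1. So w(6) = 1. P is now [[2, 3], [4, 8], [7]].
Step i=5: Q has 5 at row 2, column 2; remove 8 from row 2 of P and reverse-bump: 8 enters row 1 and ejects 3. So w(5) = 3. P is now [[2, 8], [4], [7]].
Step i=4: Q has 4 at row 3, column 1; remove 7 from row 3 of P and reverse-bump: 7 enters row 2 and ejects 4; 4 enters row 1 and ejects 2. So w(4) = 2. P is now [[4, 8], [7]].
Step i=3: Q has 3 at row 1, column 2; remove that cell from P, ejecting 8. So w(3) = 8. P is now [[4], [7]].
Step i=2: Q has 2 at row 2, column 1; remove 7 from row 2 of P and reverse-bump: 7 enters row 1 and ejects 4. So w(2) = 4. P is now [[7]].
Step i=1: Q has 1 at row 1, column 1; remove that cell from P, ejecting 7. So w(1) = 7. P is now [].

So w = 7 4 8 2 3 1 6 5.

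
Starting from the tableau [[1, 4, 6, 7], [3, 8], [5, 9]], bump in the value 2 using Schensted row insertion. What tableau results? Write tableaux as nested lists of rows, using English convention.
In row 1, 2 replaces 4 (the leftmost entry greater than 2); 4 is bumped to row 2. In row 2, 4 replaces 8 (the leftmost entry greater than 4); 8 is bumped to row 3. In row 3, 8 replaces 9 (the leftmost entry greater than 8); 9 is bumped to row 4. 9 starts a new row 4. The new tableau is [[1, 2, 6, 7], [3, 4], [5, 8], [9]].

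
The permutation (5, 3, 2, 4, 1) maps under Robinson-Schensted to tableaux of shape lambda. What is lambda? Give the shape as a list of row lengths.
[2, 1, 1, 1]

Row-insert each entry into an empty tableau.

After inserting 5: P = [[5]].
After inserting 3: P = [[3], [5]].
After inserting 2: P = [[2], [3], [5]].
After inserting 4: P = [[2, 4], [3], [5]].
After inserting 1: P = [[1, 4], [2], [3], [5]].

The final insertion tableau P = [[1, 4], [2], [3], [5]] has shape [2, 1, 1, 1].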